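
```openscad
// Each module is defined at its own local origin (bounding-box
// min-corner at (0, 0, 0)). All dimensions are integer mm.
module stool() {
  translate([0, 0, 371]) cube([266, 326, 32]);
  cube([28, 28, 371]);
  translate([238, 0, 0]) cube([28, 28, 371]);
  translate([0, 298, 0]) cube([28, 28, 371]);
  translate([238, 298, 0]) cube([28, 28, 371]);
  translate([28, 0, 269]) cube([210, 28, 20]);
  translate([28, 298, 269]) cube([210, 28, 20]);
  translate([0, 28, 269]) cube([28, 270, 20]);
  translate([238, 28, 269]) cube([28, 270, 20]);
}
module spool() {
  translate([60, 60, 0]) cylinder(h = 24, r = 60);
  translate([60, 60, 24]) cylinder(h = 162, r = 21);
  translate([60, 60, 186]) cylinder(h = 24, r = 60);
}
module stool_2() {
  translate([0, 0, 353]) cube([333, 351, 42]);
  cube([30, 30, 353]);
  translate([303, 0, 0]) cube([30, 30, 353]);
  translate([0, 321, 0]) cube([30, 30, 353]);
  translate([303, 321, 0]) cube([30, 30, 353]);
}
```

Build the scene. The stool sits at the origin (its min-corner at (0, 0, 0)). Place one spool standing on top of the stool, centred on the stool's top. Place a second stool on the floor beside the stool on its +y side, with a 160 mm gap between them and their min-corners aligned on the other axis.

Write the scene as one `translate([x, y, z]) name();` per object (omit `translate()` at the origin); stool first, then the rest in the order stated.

stool();
translate([73, 103, 403]) spool();
translate([0, 486, 0]) stool_2();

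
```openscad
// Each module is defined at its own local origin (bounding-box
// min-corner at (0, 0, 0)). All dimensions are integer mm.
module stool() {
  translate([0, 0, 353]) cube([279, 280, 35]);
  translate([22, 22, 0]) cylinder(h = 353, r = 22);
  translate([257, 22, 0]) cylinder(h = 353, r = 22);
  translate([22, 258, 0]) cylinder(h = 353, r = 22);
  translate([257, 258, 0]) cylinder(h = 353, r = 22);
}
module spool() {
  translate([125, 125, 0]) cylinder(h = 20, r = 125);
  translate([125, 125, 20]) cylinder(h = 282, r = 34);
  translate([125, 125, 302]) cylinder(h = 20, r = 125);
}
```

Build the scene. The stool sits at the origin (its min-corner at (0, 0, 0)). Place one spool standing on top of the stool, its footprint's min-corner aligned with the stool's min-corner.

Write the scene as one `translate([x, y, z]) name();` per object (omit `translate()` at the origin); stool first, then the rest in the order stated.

stool();
translate([0, 0, 388]) spool();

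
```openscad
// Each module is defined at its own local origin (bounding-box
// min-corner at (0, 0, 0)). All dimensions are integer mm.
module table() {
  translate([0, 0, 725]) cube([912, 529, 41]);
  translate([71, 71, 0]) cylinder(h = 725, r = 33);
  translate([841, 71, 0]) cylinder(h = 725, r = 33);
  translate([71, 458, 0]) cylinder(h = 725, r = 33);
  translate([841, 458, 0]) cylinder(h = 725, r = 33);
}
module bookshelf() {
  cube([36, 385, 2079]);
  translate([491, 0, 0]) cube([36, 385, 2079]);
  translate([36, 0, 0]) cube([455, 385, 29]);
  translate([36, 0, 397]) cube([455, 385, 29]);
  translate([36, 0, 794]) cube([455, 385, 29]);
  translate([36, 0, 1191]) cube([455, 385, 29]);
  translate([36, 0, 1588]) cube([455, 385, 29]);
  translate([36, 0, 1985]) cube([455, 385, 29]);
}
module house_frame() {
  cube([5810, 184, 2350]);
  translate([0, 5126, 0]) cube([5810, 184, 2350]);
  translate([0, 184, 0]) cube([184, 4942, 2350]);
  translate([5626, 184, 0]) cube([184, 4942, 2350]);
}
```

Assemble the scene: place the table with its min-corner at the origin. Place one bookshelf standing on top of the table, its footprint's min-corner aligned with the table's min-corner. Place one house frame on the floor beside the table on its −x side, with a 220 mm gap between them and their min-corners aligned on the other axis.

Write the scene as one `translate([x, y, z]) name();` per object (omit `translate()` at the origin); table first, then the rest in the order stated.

table();
translate([0, 0, 766]) bookshelf();
translate([-6030, 0, 0]) house_frame();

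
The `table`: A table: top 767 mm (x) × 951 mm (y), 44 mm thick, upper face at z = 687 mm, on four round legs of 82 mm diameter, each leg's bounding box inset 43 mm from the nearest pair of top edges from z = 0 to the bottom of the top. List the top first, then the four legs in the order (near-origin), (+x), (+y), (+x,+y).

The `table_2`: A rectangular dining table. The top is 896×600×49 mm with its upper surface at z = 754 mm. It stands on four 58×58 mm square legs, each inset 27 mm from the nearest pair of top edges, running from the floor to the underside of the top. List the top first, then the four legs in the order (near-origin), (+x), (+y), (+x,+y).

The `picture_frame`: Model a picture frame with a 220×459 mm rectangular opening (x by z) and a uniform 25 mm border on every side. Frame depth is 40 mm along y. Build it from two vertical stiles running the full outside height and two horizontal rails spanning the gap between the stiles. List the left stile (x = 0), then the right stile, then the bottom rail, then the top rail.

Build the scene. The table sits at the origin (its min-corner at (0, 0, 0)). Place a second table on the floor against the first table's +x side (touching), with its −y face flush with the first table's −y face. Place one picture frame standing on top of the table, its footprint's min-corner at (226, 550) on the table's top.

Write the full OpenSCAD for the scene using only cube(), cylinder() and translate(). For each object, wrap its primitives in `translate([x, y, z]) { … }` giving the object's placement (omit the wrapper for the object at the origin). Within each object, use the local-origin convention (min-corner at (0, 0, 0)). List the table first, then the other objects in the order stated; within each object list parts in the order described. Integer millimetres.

translate([0, 0, 643]) cube([767, 951, 44]);
translate([84, 84, 0]) cylinder(h = 643, r = 41);
translate([683, 84, 0]) cylinder(h = 643, r = 41);
translate([84, 867, 0]) cylinder(h = 643, r = 41);
translate([683, 867, 0]) cylinder(h = 643, r = 41);
translate([767, 0, 0]) {
  translate([0, 0, 705]) cube([896, 600, 49]);
  translate([27, 27, 0]) cube([58, 58, 705]);
  translate([811, 27, 0]) cube([58, 58, 705]);
  translate([27, 515, 0]) cube([58, 58, 705]);
  translate([811, 515, 0]) cube([58, 58, 705]);
}
translate([226, 550, 687]) {
  cube([25, 40, 509]);
  translate([245, 0, 0]) cube([25, 40, 509]);
  translate([25, 0, 0]) cube([220, 40, 25]);
  translate([25, 0, 484]) cube([220, 40, 25]);
}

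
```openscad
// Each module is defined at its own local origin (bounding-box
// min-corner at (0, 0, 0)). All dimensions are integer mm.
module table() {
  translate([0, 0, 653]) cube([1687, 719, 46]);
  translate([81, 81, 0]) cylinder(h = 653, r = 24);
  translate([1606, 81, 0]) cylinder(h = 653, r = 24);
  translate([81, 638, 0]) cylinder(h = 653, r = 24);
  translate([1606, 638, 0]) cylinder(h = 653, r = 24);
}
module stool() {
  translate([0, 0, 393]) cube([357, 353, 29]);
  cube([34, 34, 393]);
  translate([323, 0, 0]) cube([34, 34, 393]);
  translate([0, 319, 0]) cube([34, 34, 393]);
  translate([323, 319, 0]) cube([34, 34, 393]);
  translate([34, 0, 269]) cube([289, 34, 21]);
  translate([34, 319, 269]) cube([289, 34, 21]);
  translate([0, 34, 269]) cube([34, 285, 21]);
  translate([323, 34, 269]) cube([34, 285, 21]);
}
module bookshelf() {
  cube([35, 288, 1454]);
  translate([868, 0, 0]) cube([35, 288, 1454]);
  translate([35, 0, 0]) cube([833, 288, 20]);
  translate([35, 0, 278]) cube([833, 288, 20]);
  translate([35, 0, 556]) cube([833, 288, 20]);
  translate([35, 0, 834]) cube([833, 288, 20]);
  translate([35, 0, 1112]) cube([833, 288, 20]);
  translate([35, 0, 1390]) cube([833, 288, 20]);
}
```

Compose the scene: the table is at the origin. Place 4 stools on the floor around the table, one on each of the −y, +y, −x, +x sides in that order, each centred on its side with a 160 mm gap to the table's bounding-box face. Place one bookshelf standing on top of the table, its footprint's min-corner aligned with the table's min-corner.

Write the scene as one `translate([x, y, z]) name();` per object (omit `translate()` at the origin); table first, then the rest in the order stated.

table();
translate([665, -513, 0]) stool();
translate([665, 879, 0]) stool();
translate([-517, 183, 0]) stool();
translate([1847, 183, 0]) stool();
translate([0, 0, 699]) bookshelf();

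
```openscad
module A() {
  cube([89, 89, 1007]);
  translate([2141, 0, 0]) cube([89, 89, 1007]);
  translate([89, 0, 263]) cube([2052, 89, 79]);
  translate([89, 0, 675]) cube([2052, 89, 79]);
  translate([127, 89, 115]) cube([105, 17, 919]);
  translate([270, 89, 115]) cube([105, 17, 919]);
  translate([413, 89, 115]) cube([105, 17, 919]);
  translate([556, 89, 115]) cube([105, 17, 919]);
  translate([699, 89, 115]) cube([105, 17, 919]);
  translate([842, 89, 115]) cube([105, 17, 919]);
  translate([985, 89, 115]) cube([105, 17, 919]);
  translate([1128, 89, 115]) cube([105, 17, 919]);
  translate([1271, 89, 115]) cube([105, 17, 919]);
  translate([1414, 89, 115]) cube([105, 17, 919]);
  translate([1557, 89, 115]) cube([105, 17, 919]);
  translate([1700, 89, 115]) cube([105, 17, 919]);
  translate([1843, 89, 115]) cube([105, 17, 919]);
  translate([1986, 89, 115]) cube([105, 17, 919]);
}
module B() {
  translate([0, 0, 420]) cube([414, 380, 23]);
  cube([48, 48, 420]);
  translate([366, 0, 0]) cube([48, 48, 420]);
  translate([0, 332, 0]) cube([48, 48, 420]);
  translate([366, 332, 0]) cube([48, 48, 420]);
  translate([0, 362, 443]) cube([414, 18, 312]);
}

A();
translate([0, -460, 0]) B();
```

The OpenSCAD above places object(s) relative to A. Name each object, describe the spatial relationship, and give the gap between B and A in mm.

A is a fence section. B is a chair. The chair is on the floor beside the fence section on its −y side. The gap between the chair and the fence section is 80 mm.

The chair's nearest face is 80 mm from the fence section's −y face.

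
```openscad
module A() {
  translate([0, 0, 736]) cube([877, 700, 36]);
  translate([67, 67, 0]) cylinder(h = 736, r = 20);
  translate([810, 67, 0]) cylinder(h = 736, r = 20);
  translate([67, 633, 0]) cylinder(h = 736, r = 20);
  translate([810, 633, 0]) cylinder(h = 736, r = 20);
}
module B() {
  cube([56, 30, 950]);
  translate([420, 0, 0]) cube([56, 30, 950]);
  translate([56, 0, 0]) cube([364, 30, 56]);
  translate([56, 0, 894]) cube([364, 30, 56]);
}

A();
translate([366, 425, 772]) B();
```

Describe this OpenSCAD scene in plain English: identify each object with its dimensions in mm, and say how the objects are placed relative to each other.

A is a table: top 877 mm (x) × 700 mm (y), 36 mm thick, upper face at z = 772 mm, on four round legs of 40 mm diameter, each leg's bounding box inset 47 mm from the nearest pair of top edges, running from z = 0 to the bottom of the top.

B is a picture frame with a 364×838 mm rectangular opening (x by z) and a uniform 56 mm border on every side. Frame depth is 30 mm along y. It is built from two vertical stiles running the full outside height and two horizontal rails spanning the gap between the stiles.

The picture frame is on top of the table.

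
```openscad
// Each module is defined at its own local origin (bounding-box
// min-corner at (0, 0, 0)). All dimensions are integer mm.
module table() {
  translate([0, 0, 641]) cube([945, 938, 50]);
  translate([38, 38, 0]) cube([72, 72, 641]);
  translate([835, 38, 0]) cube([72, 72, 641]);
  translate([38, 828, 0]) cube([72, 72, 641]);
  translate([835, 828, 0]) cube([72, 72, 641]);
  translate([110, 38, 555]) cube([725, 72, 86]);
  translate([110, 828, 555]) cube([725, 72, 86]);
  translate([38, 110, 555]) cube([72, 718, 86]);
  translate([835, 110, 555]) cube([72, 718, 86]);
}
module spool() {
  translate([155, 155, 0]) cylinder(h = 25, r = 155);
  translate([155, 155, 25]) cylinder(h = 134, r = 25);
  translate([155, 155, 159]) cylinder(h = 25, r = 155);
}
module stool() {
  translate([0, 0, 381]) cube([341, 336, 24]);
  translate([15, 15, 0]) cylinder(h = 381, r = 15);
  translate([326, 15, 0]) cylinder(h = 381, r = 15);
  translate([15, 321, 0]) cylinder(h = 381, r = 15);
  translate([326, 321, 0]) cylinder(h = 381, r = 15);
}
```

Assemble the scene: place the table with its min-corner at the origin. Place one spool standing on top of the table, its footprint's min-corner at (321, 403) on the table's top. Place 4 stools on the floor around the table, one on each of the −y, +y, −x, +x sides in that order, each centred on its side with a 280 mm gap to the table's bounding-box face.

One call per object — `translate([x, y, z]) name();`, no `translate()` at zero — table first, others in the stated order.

table();
translate([321, 403, 691]) spool();
translate([302, -616, 0]) stool();
translate([302, 1218, 0]) stool();
translate([-621, 301, 0]) stool();
translate([1225, 301, 0]) stool();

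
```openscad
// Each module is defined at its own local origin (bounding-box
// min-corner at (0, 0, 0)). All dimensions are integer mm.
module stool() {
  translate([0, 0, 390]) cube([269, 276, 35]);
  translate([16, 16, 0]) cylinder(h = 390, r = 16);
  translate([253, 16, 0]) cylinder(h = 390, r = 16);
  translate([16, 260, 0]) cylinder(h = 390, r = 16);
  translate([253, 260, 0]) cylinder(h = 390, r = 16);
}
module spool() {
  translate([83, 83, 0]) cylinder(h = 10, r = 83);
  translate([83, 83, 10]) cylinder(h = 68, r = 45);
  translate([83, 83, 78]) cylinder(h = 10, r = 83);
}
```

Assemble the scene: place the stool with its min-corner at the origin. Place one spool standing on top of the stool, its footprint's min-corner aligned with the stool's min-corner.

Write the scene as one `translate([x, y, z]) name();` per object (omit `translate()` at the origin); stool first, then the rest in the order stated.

stool();
translate([0, 0, 425]) spool();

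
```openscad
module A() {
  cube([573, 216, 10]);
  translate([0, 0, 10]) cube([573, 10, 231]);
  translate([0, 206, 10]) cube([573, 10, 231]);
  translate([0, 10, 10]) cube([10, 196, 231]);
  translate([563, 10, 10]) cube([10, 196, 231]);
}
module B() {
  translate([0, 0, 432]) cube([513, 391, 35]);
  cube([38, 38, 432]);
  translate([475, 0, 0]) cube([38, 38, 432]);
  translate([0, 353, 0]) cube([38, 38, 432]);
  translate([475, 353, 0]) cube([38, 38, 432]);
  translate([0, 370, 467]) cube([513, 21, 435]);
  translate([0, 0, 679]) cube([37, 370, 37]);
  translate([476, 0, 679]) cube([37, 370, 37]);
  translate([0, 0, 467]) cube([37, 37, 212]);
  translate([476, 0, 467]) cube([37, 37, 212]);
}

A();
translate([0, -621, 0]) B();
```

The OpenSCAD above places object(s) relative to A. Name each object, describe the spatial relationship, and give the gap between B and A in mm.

A is an open box. B is a chair. The chair is on the floor beside the open box on its −y side. The gap between the chair and the open box is 230 mm.

The chair's nearest face is 230 mm from the open box's −y face.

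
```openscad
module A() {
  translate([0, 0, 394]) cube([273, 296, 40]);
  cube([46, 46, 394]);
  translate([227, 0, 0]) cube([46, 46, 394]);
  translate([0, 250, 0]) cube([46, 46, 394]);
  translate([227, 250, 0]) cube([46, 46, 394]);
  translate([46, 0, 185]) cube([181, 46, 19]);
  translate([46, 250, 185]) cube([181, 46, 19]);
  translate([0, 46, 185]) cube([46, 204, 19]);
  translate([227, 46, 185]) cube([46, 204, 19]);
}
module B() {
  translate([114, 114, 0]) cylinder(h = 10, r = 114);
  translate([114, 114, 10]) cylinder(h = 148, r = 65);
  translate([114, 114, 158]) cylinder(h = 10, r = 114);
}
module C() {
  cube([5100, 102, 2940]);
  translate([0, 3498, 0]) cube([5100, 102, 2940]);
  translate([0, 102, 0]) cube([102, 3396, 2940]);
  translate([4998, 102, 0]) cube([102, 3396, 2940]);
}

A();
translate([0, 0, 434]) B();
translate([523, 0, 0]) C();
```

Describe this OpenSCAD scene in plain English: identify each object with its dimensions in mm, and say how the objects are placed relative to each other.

A is a four-legged stool. The seat is a 273×296×40 mm slab whose top surface is at z = 434 mm; four square legs, each 46×46 mm in cross-section, run from the floor (z = 0) to the underside of the seat, each flush with a corner of the seat. Four stretchers, 46 mm wide and 19 mm tall, connect adjacent legs with their undersides at z = 185 mm, each running between the inner faces of the legs it joins and aligned with the legs' outer faces on the other axis.

B is a spool: two coaxial disc flanges of radius 114 mm and thickness 10 mm, joined by a core cylinder of radius 65 mm and height 148 mm. The lower flange rests on z = 0 and the three cylinders share a vertical axis.

C is the wall frame of a small rectangular building: four walls, each 2940 mm tall and 102 mm thick, enclosing a footprint 5100 mm (x) by 3600 mm (y) outside-to-outside, with no floor or roof. The front and back walls (the −y and +y sides) span the full width; the two side walls fit between them.

The spool is on top of the stool. The house frame is on the floor beside the stool on its +x side.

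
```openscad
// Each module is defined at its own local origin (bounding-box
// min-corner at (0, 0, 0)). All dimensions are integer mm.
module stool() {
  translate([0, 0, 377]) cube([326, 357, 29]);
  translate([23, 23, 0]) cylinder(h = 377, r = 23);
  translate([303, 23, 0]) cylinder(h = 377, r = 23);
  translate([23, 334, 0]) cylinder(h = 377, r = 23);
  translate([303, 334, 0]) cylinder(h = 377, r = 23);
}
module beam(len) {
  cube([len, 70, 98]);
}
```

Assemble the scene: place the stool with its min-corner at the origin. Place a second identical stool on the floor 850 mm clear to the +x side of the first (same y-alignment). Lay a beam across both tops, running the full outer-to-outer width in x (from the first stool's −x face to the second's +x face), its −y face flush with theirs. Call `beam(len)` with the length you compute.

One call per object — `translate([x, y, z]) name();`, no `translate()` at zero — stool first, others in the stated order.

stool();
translate([1176, 0, 0]) stool();
translate([0, 0, 406]) beam(1502);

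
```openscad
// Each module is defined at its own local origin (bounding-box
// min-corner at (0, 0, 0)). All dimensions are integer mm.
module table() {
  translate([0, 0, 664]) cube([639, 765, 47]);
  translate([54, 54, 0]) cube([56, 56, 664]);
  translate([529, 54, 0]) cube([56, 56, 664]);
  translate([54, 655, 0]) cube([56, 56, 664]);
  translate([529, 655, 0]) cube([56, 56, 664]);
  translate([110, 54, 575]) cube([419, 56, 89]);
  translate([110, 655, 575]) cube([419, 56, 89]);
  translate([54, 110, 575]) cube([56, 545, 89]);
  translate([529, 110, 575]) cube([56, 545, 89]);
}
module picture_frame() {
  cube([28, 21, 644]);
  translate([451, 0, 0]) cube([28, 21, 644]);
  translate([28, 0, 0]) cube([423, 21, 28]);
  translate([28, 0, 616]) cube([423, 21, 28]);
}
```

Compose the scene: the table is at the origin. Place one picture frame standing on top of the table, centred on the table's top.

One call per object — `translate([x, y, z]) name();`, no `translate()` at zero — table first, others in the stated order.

table();
translate([80, 372, 711]) picture_frame();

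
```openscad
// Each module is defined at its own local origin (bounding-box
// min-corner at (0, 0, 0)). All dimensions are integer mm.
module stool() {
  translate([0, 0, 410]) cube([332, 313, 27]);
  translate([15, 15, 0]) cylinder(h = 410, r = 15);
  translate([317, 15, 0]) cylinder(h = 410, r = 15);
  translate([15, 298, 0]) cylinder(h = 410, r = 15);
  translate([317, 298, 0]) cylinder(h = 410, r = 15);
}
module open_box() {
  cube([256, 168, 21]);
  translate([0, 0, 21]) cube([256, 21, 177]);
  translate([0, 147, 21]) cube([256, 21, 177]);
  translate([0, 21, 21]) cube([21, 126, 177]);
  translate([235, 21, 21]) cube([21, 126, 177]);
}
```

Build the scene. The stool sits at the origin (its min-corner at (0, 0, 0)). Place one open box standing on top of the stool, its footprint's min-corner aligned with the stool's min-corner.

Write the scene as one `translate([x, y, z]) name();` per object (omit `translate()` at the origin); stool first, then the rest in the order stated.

stool();
translate([0, 0, 437]) open_box();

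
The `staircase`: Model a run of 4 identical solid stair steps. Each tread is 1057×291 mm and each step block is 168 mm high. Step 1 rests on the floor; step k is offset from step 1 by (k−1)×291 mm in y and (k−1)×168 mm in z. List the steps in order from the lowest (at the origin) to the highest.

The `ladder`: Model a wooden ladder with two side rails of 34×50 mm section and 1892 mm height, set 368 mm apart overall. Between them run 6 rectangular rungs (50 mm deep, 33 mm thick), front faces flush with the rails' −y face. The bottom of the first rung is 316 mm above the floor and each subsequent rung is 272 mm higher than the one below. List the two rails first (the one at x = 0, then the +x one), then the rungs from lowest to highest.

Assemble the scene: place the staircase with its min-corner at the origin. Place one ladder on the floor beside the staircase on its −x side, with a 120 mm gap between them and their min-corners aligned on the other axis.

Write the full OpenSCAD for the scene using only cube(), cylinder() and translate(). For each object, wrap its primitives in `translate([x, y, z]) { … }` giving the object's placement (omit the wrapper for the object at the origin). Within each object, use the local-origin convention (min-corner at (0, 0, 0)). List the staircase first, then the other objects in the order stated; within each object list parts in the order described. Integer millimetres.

cube([1057, 291, 168]);
translate([0, 291, 168]) cube([1057, 291, 168]);
translate([0, 582, 336]) cube([1057, 291, 168]);
translate([0, 873, 504]) cube([1057, 291, 168]);
translate([-488, 0, 0]) {
  cube([34, 50, 1892]);
  translate([334, 0, 0]) cube([34, 50, 1892]);
  translate([34, 0, 316]) cube([300, 50, 33]);
  translate([34, 0, 588]) cube([300, 50, 33]);
  translate([34, 0, 860]) cube([300, 50, 33]);
  translate([34, 0, 1132]) cube([300, 50, 33]);
  translate([34, 0, 1404]) cube([300, 50, 33]);
  translate([34, 0, 1676]) cube([300, 50, 33]);
}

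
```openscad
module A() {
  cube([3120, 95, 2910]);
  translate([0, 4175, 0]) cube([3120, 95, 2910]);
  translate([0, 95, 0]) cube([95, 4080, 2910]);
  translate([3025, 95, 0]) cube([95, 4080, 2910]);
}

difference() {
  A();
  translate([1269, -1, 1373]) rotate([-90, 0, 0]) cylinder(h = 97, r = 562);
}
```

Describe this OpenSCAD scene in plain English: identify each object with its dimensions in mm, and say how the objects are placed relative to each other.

A is the wall frame of a small rectangular building: four walls, each 2910 mm tall and 95 mm thick, enclosing a footprint 3120 mm (x) by 4270 mm (y) outside-to-outside, with no floor or roof. The front and back walls (the −y and +y sides) span the full width; the two side walls fit between them.

The house frame has a circular hole of radius 562 mm through its front wall, centred at (x = 1269, z = 1373).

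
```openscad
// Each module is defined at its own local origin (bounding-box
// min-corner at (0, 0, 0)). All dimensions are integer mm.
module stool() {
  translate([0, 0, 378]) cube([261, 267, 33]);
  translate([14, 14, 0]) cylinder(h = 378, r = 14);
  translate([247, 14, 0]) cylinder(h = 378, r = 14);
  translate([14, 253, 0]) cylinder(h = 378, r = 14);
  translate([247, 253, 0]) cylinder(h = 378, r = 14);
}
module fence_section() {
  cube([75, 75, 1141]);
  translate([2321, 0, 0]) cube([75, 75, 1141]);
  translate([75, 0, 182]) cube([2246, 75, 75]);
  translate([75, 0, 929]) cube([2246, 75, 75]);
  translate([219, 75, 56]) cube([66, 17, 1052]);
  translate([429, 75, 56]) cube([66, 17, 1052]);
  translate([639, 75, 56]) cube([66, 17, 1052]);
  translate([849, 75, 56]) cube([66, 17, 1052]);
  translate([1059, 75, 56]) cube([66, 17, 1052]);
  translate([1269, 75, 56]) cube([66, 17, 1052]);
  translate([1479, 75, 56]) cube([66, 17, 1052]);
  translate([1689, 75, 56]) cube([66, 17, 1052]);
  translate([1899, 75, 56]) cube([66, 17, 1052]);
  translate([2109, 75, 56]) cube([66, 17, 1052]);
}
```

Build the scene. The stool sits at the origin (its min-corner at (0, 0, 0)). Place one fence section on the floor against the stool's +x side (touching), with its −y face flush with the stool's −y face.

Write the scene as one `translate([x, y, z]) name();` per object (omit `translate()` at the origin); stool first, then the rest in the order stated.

stool();
translate([261, 0, 0]) fence_section();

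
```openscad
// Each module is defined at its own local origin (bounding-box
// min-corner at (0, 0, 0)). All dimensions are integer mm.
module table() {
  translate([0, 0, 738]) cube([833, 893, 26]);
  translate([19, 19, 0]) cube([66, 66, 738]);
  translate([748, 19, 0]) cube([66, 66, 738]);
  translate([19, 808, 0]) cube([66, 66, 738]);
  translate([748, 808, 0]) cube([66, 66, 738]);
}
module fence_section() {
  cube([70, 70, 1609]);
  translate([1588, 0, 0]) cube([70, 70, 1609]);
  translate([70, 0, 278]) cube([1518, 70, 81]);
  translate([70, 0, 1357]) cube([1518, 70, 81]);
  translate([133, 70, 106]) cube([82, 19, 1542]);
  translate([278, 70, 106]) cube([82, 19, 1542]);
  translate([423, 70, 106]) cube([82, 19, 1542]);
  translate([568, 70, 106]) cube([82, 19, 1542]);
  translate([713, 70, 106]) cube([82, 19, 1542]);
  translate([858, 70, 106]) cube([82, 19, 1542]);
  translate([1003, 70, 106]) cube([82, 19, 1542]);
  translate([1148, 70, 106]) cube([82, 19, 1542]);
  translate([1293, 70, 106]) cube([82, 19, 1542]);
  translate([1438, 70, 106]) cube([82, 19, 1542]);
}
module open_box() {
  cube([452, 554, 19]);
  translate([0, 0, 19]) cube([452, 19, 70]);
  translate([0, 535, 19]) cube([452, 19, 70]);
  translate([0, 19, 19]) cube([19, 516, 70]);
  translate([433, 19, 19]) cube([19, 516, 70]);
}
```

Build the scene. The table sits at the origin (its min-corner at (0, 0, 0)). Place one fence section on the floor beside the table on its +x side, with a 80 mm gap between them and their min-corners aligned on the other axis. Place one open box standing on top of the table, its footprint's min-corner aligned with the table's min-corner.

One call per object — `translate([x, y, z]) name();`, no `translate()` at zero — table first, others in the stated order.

table();
translate([913, 0, 0]) fence_section();
translate([0, 0, 764]) open_box();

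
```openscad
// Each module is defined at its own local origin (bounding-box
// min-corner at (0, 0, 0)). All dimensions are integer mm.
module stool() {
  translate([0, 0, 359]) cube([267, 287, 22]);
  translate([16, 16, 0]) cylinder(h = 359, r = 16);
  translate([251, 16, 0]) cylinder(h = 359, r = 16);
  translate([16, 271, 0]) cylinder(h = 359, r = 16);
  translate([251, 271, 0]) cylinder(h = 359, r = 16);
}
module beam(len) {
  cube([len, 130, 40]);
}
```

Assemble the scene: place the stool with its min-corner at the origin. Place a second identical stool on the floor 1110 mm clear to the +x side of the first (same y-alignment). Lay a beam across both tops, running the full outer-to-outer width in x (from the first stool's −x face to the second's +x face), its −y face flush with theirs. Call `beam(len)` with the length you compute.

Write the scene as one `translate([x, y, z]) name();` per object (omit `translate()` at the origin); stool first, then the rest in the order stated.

stool();
translate([1377, 0, 0]) stool();
translate([0, 0, 381]) beam(1644);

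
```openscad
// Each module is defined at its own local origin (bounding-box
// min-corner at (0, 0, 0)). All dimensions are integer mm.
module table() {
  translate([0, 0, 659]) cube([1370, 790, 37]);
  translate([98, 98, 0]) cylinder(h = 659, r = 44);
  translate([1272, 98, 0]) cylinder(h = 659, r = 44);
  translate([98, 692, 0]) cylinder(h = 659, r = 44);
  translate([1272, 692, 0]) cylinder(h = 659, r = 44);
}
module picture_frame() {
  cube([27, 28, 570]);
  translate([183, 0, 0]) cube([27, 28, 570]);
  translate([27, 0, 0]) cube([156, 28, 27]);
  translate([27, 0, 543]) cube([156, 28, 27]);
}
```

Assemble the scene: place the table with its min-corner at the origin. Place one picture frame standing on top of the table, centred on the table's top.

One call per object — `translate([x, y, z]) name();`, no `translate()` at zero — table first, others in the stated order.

table();
translate([580, 381, 696]) picture_frame();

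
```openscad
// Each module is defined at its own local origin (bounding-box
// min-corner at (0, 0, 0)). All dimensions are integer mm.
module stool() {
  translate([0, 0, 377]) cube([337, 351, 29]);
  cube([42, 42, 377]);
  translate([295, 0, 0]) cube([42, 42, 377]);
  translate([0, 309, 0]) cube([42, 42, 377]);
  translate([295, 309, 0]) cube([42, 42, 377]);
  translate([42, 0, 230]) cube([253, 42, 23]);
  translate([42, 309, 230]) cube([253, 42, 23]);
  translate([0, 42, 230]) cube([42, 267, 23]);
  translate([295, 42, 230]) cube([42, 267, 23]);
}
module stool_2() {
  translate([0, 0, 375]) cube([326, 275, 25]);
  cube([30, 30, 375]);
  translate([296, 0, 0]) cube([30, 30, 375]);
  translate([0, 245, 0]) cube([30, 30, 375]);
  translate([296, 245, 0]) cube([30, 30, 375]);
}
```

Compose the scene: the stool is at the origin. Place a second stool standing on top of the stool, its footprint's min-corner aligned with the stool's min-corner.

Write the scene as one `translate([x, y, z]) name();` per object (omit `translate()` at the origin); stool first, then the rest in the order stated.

stool();
translate([0, 0, 406]) stool_2();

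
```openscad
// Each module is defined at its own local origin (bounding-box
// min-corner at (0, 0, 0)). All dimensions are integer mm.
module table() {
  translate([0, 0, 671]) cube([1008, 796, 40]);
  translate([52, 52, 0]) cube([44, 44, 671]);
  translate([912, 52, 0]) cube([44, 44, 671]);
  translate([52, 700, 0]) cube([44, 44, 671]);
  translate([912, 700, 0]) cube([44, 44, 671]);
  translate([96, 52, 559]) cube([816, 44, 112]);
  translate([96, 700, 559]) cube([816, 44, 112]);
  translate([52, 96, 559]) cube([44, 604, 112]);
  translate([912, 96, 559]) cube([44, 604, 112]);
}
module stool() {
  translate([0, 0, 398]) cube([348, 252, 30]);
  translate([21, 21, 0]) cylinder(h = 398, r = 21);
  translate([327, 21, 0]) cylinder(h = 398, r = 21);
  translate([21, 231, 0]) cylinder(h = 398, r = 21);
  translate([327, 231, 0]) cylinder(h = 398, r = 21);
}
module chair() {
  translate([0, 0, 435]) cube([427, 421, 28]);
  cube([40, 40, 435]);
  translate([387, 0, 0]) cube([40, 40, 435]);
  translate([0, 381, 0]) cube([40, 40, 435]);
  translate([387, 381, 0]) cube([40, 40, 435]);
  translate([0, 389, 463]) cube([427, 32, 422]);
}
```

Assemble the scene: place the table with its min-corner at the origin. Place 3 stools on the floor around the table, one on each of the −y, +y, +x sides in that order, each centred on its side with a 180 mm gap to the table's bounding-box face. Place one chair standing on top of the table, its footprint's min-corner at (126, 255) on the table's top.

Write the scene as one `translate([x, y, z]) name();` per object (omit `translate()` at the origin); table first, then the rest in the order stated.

table();
translate([330, -432, 0]) stool();
translate([330, 976, 0]) stool();
translate([1188, 272, 0]) stool();
translate([126, 255, 711]) chair();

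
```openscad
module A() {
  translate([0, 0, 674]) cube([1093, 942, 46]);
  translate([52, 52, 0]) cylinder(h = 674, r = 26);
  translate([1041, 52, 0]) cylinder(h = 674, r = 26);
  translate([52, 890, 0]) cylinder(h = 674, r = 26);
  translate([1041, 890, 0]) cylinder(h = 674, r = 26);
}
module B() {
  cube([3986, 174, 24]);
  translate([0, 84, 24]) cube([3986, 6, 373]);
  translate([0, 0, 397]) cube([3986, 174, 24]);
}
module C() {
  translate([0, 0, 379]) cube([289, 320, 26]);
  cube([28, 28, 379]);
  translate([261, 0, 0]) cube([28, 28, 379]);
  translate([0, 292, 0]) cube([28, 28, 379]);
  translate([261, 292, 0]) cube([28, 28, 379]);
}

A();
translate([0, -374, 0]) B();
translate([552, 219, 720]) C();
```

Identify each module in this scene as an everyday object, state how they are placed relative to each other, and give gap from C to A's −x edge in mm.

A is a table. B is an I-beam. C is a stool. The I-beam is on the floor beside the table on its −y side. The stool is on top of the table. The gap from the stool to the table's −x edge is 552 mm.

The stool's min-x is at 552; the table's min-x is 0; gap = 552 mm.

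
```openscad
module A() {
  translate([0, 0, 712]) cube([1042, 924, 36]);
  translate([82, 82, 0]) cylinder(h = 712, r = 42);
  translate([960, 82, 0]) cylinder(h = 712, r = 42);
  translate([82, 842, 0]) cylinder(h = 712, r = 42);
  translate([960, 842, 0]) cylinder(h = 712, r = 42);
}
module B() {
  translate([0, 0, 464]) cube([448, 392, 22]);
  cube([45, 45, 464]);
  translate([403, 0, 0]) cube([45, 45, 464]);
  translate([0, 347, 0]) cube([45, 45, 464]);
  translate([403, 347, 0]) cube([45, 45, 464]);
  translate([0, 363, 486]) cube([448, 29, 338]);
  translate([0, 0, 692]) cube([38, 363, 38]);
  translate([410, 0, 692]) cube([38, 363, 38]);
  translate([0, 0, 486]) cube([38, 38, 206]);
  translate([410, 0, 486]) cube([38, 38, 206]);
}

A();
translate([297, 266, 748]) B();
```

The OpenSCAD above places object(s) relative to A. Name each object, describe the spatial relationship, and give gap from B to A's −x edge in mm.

The chair's min-x is at 297; the table's min-x is 0; gap = 297 mm.

A is a table. B is a chair. The chair is on top of the table, centred. The gap from the chair to the table's −x edge is 297 mm.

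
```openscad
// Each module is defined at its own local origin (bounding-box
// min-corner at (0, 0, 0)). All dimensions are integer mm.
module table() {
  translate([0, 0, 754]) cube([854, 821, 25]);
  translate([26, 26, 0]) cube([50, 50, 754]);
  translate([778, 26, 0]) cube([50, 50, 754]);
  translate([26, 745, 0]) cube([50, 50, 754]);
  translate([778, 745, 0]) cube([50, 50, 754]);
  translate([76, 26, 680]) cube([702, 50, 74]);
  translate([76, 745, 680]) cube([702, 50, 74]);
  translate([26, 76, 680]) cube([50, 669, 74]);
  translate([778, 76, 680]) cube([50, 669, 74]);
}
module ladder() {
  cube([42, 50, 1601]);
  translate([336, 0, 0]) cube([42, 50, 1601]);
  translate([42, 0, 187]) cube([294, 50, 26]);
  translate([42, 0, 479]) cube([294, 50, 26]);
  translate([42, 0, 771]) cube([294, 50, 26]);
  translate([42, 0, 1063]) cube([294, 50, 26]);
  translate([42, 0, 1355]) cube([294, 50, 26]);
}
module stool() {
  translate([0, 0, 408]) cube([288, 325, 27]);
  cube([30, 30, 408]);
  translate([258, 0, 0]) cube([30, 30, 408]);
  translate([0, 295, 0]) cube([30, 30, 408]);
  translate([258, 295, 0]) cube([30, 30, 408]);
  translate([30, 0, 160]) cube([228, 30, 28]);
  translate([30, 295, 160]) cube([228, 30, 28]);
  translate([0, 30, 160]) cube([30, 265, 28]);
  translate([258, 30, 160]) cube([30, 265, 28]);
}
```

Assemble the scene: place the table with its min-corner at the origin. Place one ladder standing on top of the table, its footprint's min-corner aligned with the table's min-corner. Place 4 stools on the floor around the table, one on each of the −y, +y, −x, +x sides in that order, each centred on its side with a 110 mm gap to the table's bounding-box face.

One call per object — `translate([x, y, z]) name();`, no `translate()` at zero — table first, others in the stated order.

table();
translate([0, 0, 779]) ladder();
translate([283, -435, 0]) stool();
translate([283, 931, 0]) stool();
translate([-398, 248, 0]) stool();
translate([964, 248, 0]) stool();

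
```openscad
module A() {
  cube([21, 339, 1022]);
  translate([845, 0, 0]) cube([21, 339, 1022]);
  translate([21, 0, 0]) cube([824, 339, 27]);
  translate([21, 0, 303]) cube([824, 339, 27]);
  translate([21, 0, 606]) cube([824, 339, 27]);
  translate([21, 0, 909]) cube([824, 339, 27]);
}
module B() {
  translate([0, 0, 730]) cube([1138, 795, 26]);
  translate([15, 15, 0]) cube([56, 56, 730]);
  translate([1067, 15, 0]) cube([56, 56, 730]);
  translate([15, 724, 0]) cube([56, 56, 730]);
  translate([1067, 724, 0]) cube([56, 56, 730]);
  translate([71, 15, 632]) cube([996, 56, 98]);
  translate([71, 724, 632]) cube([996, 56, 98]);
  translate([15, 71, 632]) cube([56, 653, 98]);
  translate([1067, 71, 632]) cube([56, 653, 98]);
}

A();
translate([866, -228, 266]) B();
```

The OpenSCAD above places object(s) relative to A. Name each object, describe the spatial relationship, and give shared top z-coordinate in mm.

Both tops at z = 1022 mm.

A is a bookshelf. B is a table. The table is beside the bookshelf with their tops flush at z = 1022. The shared top z-coordinate is 1022 mm.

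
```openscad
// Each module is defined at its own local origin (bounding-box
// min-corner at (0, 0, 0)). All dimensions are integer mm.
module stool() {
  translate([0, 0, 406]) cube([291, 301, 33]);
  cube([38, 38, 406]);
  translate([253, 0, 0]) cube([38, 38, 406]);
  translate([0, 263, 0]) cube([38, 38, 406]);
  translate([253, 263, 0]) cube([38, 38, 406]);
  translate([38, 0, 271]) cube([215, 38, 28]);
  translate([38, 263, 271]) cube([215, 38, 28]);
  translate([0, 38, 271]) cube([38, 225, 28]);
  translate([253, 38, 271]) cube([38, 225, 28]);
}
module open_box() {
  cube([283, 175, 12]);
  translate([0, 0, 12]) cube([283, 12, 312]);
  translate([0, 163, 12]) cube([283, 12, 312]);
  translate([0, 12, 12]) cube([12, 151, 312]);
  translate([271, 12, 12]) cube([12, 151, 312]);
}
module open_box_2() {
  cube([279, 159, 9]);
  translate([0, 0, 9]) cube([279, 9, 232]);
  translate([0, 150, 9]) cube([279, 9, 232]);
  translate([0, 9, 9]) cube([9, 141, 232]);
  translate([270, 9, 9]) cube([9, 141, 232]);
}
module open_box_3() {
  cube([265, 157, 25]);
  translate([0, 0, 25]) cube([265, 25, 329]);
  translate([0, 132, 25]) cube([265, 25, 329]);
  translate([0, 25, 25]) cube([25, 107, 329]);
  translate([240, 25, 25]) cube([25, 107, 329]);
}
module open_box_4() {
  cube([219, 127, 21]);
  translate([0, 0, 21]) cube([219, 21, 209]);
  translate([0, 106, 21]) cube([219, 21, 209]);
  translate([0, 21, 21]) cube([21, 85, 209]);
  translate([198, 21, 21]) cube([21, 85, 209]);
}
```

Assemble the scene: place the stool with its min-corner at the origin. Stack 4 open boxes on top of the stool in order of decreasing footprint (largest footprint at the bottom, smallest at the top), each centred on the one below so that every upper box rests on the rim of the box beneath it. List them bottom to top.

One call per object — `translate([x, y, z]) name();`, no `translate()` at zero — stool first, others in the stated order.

stool();
translate([4, 63, 439]) open_box();
translate([6, 71, 763]) open_box_2();
translate([13, 72, 1004]) open_box_3();
translate([36, 87, 1358]) open_box_4();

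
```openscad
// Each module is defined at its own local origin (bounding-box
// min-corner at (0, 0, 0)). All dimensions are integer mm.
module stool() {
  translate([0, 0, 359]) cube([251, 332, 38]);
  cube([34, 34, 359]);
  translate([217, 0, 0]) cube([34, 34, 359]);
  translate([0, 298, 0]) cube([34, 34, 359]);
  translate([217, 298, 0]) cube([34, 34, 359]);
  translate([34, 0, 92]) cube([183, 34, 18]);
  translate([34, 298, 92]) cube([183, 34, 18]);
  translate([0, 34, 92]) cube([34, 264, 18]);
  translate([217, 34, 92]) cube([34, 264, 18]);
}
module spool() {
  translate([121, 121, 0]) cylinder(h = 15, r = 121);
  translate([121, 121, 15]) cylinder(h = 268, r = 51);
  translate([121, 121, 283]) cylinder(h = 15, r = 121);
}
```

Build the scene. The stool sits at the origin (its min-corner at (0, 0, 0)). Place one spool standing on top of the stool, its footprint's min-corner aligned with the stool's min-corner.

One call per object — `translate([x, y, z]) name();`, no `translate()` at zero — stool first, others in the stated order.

stool();
translate([0, 0, 397]) spool();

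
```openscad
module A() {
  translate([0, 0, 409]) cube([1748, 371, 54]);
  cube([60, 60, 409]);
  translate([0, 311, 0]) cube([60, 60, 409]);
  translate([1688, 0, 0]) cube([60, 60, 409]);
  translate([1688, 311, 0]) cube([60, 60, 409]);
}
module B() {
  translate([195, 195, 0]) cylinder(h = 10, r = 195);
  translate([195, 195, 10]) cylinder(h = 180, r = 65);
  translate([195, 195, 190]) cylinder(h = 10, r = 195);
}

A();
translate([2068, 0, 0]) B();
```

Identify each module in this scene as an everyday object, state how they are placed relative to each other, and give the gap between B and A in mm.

A is a bench. B is a spool. The spool is on the floor beside the bench on its +x side. The gap between the spool and the bench is 320 mm.

The spool's nearest face is 320 mm from the bench's +x face.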